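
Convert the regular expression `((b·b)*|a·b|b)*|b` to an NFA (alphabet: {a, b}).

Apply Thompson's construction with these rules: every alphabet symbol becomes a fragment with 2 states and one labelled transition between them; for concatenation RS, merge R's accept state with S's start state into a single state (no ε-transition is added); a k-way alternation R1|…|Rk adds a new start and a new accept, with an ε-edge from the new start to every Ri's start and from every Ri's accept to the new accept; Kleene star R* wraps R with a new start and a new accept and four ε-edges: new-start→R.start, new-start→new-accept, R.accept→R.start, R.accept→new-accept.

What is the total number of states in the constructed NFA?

18

Bottom-up over the parse tree:
Each of the 6 symbol leaves contributes a 2-state fragment.
  b·b : 3 states
  (b·b)* : 5 states
  a·b : 3 states
  (b·b)*|a·b|b : 12 states
  ((b·b)*|a·b|b)* : 14 states
  ((b·b)*|a·b|b)*|b : 18 states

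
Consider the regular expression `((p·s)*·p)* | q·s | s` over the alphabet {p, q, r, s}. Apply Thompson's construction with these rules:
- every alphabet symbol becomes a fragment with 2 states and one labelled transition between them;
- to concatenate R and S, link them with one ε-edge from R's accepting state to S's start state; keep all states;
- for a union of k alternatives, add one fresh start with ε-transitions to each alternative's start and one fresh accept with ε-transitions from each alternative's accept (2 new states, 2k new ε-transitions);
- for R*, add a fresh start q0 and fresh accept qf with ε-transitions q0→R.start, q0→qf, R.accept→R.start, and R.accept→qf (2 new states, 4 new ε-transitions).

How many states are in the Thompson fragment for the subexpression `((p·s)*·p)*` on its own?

10

Fragment for `((p·s)*·p)*`:
Each of the 3 symbol leaves contributes a 2-state fragment.
  p·s — 4 states
  (p·s)* — 6 states
  (p·s)*·p — 8 states
  ((p·s)*·p)* — 10 states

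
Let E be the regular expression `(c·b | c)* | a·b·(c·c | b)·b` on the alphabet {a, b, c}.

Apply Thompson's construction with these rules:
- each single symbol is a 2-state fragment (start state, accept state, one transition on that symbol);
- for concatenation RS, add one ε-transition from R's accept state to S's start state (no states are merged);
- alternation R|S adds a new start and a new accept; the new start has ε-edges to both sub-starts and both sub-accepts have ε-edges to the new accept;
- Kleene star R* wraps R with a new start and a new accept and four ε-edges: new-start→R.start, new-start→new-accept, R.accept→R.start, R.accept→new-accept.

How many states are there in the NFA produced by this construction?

26

Recursing over subexpressions:
Each of the 9 symbol leaves contributes a 2-state fragment.
  c·b → 4 states
  c·b | c → 8 states
  (c·b | c)* → 10 states
  c·c → 4 states
  c·c | b → 8 states
  a·b·(c·c | b)·b → 14 states
  (c·b | c)* | a·b·(c·c | b)·b → 26 states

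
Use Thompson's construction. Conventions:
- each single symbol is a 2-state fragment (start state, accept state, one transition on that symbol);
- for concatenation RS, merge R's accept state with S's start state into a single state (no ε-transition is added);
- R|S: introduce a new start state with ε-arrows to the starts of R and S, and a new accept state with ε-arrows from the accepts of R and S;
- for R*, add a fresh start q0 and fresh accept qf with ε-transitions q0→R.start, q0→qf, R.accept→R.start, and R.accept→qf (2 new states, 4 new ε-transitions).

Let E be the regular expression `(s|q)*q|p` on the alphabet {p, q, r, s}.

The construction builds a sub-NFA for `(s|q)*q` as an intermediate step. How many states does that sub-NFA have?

9

Fragment for `(s|q)*q`:
Each of the 3 symbol leaves contributes a 2-state fragment.
  s|q : 6 states
  (s|q)* : 8 states
  (s|q)*q : 9 states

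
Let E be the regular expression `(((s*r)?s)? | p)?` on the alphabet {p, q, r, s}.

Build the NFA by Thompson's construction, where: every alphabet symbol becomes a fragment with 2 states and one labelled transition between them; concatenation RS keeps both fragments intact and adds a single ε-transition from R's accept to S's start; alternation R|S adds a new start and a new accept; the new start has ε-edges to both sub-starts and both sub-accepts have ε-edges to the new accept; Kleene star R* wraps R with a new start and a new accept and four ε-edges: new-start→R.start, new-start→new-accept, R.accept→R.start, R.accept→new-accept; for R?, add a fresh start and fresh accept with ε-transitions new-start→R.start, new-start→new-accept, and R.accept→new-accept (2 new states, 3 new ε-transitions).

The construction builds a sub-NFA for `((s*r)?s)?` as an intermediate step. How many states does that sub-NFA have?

12

Fragment for `((s*r)?s)?`:
Each of the 3 symbol leaves contributes a 2-state fragment.
  s* — 4 states
  s*r — 6 states
  (s*r)? — 8 states
  (s*r)?s — 10 states
  ((s*r)?s)? — 12 states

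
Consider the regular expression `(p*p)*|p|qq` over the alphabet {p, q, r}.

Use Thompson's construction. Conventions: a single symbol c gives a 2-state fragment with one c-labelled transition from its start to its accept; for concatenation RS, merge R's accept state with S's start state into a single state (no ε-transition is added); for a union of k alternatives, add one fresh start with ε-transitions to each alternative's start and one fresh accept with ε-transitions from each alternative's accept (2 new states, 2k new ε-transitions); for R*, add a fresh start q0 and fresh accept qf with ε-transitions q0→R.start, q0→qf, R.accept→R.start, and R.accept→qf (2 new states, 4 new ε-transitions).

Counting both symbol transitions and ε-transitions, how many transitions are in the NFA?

By structural recursion:
Each of the 5 symbol leaves contributes 1 transition (1 symbol, 0 ε).
  p* : 5 transitions (1 symbol, 4 ε)
  p*p : 6 transitions (2 symbol, 4 ε)
  (p*p)* : 10 transitions (2 symbol, 8 ε)
  qq : 2 transitions (2 symbol, 0 ε)
  (p*p)*|p|qq : 19 transitions (5 symbol, 14 ε)

19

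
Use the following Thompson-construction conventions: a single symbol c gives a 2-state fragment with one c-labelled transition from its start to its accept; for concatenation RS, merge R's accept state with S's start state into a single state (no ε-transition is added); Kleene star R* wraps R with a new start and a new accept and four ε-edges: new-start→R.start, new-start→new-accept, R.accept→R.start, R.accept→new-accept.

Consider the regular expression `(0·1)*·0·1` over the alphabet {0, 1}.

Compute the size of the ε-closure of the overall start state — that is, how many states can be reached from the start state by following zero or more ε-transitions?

Let C(F) = |ε-closure(F.start)| within fragment F, and note whether F accepts ε. Symbol fragments have C = 1 and do not accept ε. Then:
  0·1 → |closure| equals the left operand's closure size = 1 (its accept is not ε-reachable, so the closure stops there)
  (0·1)* → new start has ε-edges to the inner start and to the new accept, so |closure| = 2 + 1 = 3
  (0·1)*·0·1 → the left operand accepts ε, so the closure extends into the next operand (the shared merged state is already counted); |closure| = 3 + (1−1) = 3

3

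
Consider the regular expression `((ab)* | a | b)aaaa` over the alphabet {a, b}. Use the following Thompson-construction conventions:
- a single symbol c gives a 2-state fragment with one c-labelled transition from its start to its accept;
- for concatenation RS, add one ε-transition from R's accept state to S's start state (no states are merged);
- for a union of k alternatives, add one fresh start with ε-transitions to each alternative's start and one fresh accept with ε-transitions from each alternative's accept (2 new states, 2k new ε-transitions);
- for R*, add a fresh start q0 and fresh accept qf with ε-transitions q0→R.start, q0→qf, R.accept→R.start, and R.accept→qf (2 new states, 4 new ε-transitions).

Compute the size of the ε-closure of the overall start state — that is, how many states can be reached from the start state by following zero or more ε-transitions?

8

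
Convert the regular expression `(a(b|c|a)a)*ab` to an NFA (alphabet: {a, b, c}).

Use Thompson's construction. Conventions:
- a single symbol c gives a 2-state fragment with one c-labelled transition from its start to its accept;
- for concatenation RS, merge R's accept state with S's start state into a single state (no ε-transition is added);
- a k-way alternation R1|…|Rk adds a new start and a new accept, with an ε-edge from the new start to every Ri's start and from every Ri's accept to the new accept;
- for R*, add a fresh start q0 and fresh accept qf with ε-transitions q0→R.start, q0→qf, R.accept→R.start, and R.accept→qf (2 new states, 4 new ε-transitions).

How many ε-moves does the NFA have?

10

Recursing over subexpressions:
Each of the 7 symbol leaves contributes 0 ε-transitions.
  b|c|a : 6 ε-transitions
  a(b|c|a)a : 6 ε-transitions
  (a(b|c|a)a)* : 10 ε-transitions
  (a(b|c|a)a)*ab : 10 ε-transitions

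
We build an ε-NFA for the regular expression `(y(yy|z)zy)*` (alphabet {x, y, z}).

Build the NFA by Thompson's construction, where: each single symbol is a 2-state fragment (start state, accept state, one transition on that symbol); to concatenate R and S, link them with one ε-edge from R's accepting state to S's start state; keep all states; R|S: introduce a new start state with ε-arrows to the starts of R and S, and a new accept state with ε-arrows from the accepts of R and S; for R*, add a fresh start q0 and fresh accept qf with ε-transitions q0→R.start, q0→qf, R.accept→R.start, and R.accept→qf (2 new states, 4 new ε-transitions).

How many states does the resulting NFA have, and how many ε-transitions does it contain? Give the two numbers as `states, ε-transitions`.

16, 12

Bottom-up over the parse tree:
Each of the 6 symbol leaves contributes 2 states and 0 ε-transitions.
  yy → 4 states, 1 ε-transition
  yy|z → 8 states, 5 ε-transitions
  y(yy|z)zy → 14 states, 8 ε-transitions
  (y(yy|z)zy)* → 16 states, 12 ε-transitions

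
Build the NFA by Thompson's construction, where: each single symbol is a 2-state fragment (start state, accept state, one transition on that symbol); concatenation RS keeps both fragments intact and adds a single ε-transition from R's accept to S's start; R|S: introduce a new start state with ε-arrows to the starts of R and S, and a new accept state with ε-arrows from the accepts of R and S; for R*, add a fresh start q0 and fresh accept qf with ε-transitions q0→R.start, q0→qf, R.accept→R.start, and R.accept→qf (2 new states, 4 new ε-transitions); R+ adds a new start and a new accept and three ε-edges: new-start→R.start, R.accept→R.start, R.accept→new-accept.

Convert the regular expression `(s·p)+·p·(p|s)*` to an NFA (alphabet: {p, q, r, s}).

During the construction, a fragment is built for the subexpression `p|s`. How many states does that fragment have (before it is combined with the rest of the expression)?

Fragment for `p|s`:
Each of the 2 symbol leaves contributes a 2-state fragment.
  p|s → 6 states

6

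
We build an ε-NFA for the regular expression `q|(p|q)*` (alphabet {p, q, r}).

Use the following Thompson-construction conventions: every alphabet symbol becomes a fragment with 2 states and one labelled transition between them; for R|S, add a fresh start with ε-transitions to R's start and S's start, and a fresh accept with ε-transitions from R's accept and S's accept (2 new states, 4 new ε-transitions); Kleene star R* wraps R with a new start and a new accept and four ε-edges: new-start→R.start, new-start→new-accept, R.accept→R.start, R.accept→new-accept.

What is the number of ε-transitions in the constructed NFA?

12

Recursing over subexpressions:
Each of the 3 symbol leaves contributes 0 ε-transitions.
  p|q — 4 ε-transitions
  (p|q)* — 8 ε-transitions
  q|(p|q)* — 12 ε-transitions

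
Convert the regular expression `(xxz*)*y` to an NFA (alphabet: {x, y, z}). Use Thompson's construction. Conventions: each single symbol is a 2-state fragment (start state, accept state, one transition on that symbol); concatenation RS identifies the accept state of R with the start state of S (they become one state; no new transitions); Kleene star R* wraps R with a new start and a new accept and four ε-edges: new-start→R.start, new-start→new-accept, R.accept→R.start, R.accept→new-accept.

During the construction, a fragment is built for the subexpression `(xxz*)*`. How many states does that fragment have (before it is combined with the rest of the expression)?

Fragment for `(xxz*)*`:
Each of the 3 symbol leaves contributes a 2-state fragment.
  z* — 4 states
  xxz* — 6 states
  (xxz*)* — 8 states

8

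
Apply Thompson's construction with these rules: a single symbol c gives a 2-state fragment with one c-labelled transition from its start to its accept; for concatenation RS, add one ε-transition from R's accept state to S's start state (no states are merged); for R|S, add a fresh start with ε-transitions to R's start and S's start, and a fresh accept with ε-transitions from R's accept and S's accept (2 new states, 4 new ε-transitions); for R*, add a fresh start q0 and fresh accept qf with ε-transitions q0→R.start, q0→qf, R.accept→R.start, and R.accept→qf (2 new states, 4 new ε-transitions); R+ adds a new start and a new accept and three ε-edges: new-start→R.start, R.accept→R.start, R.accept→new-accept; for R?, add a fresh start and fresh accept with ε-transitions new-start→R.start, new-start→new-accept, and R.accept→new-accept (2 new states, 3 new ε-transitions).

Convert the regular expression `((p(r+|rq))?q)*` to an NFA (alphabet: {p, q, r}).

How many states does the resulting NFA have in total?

Recursing over subexpressions:
Each of the 5 symbol leaves contributes a 2-state fragment.
  r+ = 4 states
  rq = 4 states
  r+|rq = 10 states
  p(r+|rq) = 12 states
  (p(r+|rq))? = 14 states
  (p(r+|rq))?q = 16 states
  ((p(r+|rq))?q)* = 18 states

18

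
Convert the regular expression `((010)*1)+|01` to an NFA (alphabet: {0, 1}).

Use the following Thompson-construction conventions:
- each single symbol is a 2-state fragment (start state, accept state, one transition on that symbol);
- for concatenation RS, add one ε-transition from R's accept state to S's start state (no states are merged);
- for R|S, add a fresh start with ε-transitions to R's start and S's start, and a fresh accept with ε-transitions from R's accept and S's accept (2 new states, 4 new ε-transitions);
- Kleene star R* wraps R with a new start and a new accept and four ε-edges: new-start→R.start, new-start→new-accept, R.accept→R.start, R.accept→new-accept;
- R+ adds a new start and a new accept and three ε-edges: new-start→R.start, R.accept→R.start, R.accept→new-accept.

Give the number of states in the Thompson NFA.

18

Building bottom-up:
Each of the 6 symbol leaves contributes a 2-state fragment.
  010 — 6 states
  (010)* — 8 states
  (010)*1 — 10 states
  ((010)*1)+ — 12 states
  01 — 4 states
  ((010)*1)+|01 — 18 states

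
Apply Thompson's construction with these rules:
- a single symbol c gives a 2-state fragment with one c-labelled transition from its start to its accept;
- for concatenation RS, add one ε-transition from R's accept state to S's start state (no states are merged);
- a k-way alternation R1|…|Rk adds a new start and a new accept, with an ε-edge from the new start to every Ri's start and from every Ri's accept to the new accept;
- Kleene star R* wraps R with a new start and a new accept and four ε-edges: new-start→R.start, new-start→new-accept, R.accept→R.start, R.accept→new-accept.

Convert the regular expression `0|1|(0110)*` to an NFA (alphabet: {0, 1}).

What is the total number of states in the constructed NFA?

16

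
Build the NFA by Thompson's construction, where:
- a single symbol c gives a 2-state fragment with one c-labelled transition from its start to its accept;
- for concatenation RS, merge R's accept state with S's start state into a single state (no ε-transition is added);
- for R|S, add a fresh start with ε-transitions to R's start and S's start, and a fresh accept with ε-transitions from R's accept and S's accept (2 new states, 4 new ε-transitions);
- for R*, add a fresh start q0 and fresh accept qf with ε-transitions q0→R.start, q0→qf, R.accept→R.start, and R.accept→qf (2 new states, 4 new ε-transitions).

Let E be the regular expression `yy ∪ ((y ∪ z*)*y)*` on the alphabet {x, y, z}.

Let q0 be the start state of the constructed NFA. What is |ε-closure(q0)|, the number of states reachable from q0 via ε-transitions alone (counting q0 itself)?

13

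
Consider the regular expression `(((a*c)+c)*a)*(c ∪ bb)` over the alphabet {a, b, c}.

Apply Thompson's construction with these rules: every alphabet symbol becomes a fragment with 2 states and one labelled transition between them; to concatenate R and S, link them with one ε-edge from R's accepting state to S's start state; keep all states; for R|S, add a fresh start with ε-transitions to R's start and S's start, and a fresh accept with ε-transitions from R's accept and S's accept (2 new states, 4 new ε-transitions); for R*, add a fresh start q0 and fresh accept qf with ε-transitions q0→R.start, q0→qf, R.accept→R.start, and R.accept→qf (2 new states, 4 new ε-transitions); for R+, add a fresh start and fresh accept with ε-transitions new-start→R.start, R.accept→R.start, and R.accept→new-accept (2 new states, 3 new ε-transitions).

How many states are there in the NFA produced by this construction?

24

Per subexpression:
Each of the 7 symbol leaves contributes a 2-state fragment.
  a* = 4 states
  a*c = 6 states
  (a*c)+ = 8 states
  (a*c)+c = 10 states
  ((a*c)+c)* = 12 states
  ((a*c)+c)*a = 14 states
  (((a*c)+c)*a)* = 16 states
  bb = 4 states
  c ∪ bb = 8 states
  (((a*c)+c)*a)*(c ∪ bb) = 24 states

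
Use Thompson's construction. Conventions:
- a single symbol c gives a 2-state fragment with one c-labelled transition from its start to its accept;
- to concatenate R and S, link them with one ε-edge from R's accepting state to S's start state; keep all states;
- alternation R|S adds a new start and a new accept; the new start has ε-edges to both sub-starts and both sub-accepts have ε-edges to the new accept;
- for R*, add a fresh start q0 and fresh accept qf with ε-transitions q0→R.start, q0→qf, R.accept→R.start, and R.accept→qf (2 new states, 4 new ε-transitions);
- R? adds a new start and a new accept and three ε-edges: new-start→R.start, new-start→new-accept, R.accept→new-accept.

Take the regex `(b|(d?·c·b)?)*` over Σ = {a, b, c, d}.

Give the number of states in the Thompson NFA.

16

Bottom-up over the parse tree:
Each of the 4 symbol leaves contributes a 2-state fragment.
  d? — 4 states
  d?·c·b — 8 states
  (d?·c·b)? — 10 states
  b|(d?·c·b)? — 14 states
  (b|(d?·c·b)?)* — 16 states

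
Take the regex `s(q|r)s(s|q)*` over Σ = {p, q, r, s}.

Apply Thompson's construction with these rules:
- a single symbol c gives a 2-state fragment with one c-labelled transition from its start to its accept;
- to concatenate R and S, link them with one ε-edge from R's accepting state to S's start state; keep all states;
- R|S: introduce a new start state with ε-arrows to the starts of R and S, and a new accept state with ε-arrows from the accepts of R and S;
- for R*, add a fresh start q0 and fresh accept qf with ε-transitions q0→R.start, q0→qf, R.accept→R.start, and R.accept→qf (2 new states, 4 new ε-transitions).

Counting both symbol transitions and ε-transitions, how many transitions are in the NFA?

21

Bottom-up over the parse tree:
Each of the 6 symbol leaves contributes 1 transition (1 symbol, 0 ε).
  q|r — 6 transitions (2 symbol, 4 ε)
  s|q — 6 transitions (2 symbol, 4 ε)
  (s|q)* — 10 transitions (2 symbol, 8 ε)
  s(q|r)s(s|q)* — 21 transitions (6 symbol, 15 ε)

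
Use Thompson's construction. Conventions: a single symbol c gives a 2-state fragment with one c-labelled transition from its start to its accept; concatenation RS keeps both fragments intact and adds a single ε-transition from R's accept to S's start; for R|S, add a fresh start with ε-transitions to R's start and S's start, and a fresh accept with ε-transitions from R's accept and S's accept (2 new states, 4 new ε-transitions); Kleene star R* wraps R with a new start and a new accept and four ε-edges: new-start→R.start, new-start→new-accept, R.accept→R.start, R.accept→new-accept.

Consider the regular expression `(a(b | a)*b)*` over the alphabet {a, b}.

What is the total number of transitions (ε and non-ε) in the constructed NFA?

Building bottom-up:
Each of the 4 symbol leaves contributes 1 transition (1 symbol, 0 ε).
  b | a = 6 transitions (2 symbol, 4 ε)
  (b | a)* = 10 transitions (2 symbol, 8 ε)
  a(b | a)*b = 14 transitions (4 symbol, 10 ε)
  (a(b | a)*b)* = 18 transitions (4 symbol, 14 ε)

18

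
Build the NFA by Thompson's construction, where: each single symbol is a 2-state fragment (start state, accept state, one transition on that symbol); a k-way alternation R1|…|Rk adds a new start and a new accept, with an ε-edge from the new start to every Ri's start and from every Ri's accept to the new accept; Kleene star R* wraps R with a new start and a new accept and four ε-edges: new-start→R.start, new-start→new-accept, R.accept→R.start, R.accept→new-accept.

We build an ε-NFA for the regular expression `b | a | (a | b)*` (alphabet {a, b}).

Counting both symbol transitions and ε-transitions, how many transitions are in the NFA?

18

By structural recursion:
Each of the 4 symbol leaves contributes 1 transition (1 symbol, 0 ε).
  a | b — 6 transitions (2 symbol, 4 ε)
  (a | b)* — 10 transitions (2 symbol, 8 ε)
  b | a | (a | b)* — 18 transitions (4 symbol, 14 ε)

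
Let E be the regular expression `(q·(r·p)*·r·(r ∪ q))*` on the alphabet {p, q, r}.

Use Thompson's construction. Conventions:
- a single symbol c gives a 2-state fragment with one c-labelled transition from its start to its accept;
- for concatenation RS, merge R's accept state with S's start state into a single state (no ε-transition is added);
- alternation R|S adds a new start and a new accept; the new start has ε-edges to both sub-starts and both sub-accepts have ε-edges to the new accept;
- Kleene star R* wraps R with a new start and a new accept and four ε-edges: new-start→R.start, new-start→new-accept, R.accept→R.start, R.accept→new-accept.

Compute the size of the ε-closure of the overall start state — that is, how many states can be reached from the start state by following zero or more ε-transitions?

3

Let C(F) = |ε-closure(F.start)| within fragment F, and note whether F accepts ε. Symbol fragments have C = 1 and do not accept ε. Then:
  r·p : C equals the left operand's closure size = 1 (its accept is not ε-reachable, so the closure stops there)
  (r·p)* : the star's fresh start ε-reaches both the body's start and the fresh accept: C = 2 + 1 = 3
  r ∪ q : C = 1 + 1 + 1 = 3 (the new accept is not ε-reachable since no branch accepts ε)
  q·(r·p)*·r·(r ∪ q) : same as the first factor's closure: C = 1
  (q·(r·p)*·r·(r ∪ q))* : new start has ε-edges to the inner start and to the new accept, so C = 2 + 1 = 3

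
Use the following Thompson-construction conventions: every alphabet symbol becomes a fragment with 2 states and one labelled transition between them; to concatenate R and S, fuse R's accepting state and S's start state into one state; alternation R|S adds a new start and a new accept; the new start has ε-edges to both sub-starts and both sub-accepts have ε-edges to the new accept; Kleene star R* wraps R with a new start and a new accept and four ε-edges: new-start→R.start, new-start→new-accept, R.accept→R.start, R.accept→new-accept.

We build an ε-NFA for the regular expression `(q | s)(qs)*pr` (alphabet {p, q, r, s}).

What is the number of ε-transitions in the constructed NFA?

8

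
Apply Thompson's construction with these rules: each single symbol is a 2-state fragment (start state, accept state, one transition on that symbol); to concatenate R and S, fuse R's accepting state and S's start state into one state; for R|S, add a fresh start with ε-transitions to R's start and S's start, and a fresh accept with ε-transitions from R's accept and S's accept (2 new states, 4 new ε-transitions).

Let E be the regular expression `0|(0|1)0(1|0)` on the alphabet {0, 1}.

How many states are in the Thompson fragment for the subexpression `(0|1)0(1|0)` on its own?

Fragment for `(0|1)0(1|0)`:
Each of the 5 symbol leaves contributes a 2-state fragment.
  0|1 : 6 states
  1|0 : 6 states
  (0|1)0(1|0) : 12 states

12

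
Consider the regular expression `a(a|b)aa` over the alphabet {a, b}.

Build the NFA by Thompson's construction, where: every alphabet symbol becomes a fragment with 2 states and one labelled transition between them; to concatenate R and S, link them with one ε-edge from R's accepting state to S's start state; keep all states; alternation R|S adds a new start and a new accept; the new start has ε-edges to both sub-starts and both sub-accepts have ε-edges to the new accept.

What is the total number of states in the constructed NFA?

Building bottom-up:
Each of the 5 symbol leaves contributes a 2-state fragment.
  a|b → 6 states
  a(a|b)aa → 12 states

12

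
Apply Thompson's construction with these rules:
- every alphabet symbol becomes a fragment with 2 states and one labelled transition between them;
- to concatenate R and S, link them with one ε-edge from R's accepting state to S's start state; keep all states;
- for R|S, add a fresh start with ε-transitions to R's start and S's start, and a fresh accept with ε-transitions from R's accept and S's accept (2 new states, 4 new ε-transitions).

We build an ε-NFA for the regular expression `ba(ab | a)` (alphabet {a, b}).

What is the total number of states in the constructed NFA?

Building bottom-up:
Each of the 5 symbol leaves contributes a 2-state fragment.
  ab : 4 states
  ab | a : 8 states
  ba(ab | a) : 12 states

12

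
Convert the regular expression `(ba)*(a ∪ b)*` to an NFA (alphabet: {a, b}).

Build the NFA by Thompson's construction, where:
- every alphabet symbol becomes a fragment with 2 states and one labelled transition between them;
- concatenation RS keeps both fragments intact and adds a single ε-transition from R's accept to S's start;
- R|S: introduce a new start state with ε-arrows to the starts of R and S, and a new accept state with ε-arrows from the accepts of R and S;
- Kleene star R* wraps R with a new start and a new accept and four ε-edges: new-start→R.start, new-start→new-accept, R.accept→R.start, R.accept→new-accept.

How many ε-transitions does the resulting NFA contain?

14

Bottom-up over the parse tree:
Each of the 4 symbol leaves contributes 0 ε-transitions.
  ba = 1 ε-transition
  (ba)* = 5 ε-transitions
  a ∪ b = 4 ε-transitions
  (a ∪ b)* = 8 ε-transitions
  (ba)*(a ∪ b)* = 14 ε-transitions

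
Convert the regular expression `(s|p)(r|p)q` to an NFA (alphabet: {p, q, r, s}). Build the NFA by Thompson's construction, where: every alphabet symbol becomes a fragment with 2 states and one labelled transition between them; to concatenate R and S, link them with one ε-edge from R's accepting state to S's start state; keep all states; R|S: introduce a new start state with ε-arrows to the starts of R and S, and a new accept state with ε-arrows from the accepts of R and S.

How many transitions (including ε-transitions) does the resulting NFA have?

Per subexpression:
Each of the 5 symbol leaves contributes 1 transition (1 symbol, 0 ε).
  s|p : 6 transitions (2 symbol, 4 ε)
  r|p : 6 transitions (2 symbol, 4 ε)
  (s|p)(r|p)q : 15 transitions (5 symbol, 10 ε)

15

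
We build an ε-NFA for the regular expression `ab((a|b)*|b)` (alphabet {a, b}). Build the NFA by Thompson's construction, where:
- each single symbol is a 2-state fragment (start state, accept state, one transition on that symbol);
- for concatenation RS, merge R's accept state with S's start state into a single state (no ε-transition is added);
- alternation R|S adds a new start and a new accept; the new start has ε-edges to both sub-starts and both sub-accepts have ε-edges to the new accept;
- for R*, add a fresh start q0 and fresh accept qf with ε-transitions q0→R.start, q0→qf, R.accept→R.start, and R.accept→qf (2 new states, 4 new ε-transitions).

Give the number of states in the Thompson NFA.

14

By structural recursion:
Each of the 5 symbol leaves contributes a 2-state fragment.
  a|b = 6 states
  (a|b)* = 8 states
  (a|b)*|b = 12 states
  ab((a|b)*|b) = 14 states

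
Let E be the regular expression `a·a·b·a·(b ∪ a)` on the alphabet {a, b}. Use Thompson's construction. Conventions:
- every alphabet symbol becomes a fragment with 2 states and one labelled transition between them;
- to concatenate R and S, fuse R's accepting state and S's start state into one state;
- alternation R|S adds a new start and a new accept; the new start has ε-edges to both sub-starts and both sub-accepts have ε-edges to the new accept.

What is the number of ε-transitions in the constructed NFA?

4

Per subexpression:
Each of the 6 symbol leaves contributes 0 ε-transitions.
  b ∪ a — 4 ε-transitions
  a·a·b·a·(b ∪ a) — 4 ε-transitions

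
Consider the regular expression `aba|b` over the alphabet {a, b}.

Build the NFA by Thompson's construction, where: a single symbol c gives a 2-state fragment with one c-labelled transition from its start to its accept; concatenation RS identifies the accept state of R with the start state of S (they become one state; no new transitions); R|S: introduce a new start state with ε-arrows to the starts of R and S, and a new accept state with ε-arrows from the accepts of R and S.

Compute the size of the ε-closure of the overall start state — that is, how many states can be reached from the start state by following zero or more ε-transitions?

3

Work bottom-up. For each fragment F, track |ε-closure(F.start)| and whether F's accept lies in that closure (i.e. whether F accepts ε). A single-symbol fragment has closure size 1 and does not accept ε.
  aba : C equals the left operand's closure size = 1 (its accept is not ε-reachable, so the closure stops there)
  aba|b : new start ε-reaches every alternative's start; none of them accept ε, so the new accept is not reached: C = 1 + 1 + 1 = 3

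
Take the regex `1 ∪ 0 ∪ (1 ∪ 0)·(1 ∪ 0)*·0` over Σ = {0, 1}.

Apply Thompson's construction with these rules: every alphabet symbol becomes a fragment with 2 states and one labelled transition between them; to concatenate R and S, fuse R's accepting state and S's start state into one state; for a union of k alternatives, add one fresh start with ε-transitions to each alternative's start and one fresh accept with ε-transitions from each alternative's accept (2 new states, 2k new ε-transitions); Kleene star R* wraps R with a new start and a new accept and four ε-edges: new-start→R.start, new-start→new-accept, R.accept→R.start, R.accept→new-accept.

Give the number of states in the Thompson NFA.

Bottom-up over the parse tree:
Each of the 7 symbol leaves contributes a 2-state fragment.
  1 ∪ 0 → 6 states
  1 ∪ 0 → 6 states
  (1 ∪ 0)* → 8 states
  (1 ∪ 0)·(1 ∪ 0)*·0 → 14 states
  1 ∪ 0 ∪ (1 ∪ 0)·(1 ∪ 0)*·0 → 20 states

20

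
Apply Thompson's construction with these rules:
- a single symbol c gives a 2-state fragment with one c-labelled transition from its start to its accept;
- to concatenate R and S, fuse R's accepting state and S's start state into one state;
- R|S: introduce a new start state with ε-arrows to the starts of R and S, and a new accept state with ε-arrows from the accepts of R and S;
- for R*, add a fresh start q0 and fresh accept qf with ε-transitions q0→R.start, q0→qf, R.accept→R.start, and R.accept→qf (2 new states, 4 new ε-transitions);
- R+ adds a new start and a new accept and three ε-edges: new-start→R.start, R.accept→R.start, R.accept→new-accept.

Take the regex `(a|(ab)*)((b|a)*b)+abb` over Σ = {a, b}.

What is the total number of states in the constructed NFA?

22

Recursing over subexpressions:
Each of the 9 symbol leaves contributes a 2-state fragment.
  ab = 3 states
  (ab)* = 5 states
  a|(ab)* = 9 states
  b|a = 6 states
  (b|a)* = 8 states
  (b|a)*b = 9 states
  ((b|a)*b)+ = 11 states
  (a|(ab)*)((b|a)*b)+abb = 22 states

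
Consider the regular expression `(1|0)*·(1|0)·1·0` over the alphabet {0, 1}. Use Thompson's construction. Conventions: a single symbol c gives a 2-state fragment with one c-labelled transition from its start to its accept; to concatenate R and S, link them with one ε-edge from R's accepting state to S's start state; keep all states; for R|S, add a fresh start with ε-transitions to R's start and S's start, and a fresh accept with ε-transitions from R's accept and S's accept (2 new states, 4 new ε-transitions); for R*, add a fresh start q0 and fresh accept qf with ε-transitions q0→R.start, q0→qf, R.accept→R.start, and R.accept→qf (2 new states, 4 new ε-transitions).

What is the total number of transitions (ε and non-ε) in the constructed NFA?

21

By structural recursion:
Each of the 6 symbol leaves contributes 1 transition (1 symbol, 0 ε).
  1|0 = 6 transitions (2 symbol, 4 ε)
  (1|0)* = 10 transitions (2 symbol, 8 ε)
  1|0 = 6 transitions (2 symbol, 4 ε)
  (1|0)*·(1|0)·1·0 = 21 transitions (6 symbol, 15 ε)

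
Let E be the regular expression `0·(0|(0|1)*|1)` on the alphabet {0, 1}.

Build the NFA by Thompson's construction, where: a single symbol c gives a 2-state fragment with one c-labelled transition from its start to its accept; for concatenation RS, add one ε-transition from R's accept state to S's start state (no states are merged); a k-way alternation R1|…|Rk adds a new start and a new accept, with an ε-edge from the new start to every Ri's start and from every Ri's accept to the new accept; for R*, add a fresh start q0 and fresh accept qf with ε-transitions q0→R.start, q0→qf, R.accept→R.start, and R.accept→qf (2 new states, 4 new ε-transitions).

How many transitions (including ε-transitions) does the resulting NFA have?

20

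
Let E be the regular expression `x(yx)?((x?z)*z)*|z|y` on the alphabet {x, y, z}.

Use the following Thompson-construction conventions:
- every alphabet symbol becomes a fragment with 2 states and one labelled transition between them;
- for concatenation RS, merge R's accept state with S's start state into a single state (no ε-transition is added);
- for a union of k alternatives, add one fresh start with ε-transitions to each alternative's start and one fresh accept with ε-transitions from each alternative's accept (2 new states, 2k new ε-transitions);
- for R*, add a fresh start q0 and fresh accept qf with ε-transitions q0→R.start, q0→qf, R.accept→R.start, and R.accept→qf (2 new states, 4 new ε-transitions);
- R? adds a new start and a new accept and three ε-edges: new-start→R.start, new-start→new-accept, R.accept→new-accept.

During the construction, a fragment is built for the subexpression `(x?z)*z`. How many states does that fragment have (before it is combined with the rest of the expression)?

8

Fragment for `(x?z)*z`:
Each of the 3 symbol leaves contributes a 2-state fragment.
  x? — 4 states
  x?z — 5 states
  (x?z)* — 7 states
  (x?z)*z — 8 states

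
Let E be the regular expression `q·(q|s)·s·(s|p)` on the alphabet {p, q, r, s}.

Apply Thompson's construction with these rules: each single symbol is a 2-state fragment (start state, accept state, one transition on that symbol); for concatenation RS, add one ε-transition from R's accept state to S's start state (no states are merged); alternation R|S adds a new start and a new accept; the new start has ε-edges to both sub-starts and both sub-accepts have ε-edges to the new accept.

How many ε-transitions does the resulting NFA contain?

Recursing over subexpressions:
Each of the 6 symbol leaves contributes 0 ε-transitions.
  q|s = 4 ε-transitions
  s|p = 4 ε-transitions
  q·(q|s)·s·(s|p) = 11 ε-transitions

11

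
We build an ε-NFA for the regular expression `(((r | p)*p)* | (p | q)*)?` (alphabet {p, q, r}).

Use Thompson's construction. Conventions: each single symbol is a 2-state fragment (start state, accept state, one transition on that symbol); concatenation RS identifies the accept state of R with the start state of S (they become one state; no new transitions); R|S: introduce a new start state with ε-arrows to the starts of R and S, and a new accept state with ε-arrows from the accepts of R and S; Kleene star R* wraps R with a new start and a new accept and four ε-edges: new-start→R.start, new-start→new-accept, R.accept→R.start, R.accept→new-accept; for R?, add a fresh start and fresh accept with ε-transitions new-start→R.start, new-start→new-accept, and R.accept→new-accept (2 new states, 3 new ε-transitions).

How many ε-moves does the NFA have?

Per subexpression:
Each of the 5 symbol leaves contributes 0 ε-transitions.
  r | p : 4 ε-transitions
  (r | p)* : 8 ε-transitions
  (r | p)*p : 8 ε-transitions
  ((r | p)*p)* : 12 ε-transitions
  p | q : 4 ε-transitions
  (p | q)* : 8 ε-transitions
  ((r | p)*p)* | (p | q)* : 24 ε-transitions
  (((r | p)*p)* | (p | q)*)? : 27 ε-transitions

27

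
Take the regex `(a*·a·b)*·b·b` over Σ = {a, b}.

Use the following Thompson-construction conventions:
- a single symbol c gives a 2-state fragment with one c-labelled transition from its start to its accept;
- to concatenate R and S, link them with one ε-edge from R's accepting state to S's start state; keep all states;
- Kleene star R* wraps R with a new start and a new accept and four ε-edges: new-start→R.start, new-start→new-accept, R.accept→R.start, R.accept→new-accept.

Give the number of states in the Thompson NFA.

14

Building bottom-up:
Each of the 5 symbol leaves contributes a 2-state fragment.
  a* = 4 states
  a*·a·b = 8 states
  (a*·a·b)* = 10 states
  (a*·a·b)*·b·b = 14 states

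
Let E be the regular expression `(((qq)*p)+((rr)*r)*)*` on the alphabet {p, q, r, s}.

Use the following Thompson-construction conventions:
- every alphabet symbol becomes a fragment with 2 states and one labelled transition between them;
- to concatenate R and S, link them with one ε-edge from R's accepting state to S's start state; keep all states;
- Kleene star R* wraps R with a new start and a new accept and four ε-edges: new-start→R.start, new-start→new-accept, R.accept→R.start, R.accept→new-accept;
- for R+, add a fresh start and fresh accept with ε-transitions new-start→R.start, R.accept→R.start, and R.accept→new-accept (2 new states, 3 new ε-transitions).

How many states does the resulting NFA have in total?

22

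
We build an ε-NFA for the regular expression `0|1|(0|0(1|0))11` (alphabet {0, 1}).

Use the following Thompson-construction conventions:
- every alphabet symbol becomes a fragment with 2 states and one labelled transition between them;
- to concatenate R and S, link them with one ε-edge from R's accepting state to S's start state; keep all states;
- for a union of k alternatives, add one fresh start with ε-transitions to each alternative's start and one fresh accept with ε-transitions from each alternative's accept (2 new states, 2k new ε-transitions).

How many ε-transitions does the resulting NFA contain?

17

Recursing over subexpressions:
Each of the 8 symbol leaves contributes 0 ε-transitions.
  1|0 : 4 ε-transitions
  0(1|0) : 5 ε-transitions
  0|0(1|0) : 9 ε-transitions
  (0|0(1|0))11 : 11 ε-transitions
  0|1|(0|0(1|0))11 : 17 ε-transitions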